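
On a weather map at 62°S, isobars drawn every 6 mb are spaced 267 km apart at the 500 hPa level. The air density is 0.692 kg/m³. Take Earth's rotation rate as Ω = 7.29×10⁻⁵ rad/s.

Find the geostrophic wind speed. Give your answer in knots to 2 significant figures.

49 knots

Coriolis parameter at 62°S:
f = 2Ω sin φ = 2 × 7.29×10⁻⁵ × sin 62° = 1.29×10⁻⁴ s⁻¹
Pressure gradient: |∂P/∂n| = 600 Pa / 267000 m = 2.25×10⁻³ Pa/m
Geostrophic balance (pressure-gradient force = Coriolis force):
V_g = (1/(fρ)) |∂P/∂n| = 2.25×10⁻³ / (1.29×10⁻⁴ × 0.692) = 25.2 m/s
Converting: 25.2 m/s × 1.944 = 49 knots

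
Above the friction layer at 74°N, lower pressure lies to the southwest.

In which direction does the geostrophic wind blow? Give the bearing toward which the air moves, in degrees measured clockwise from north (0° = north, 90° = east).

The pressure-gradient force points toward the southwest (bearing 225°).
Geostrophic balance: in the Northern Hemisphere the Coriolis force deflects motion to the right, so the geostrophic wind blows 90° to the right of the pressure-gradient force (low pressure on the left).
Rotating 225° by 90° clockwise gives 315° — the wind blows toward the northwest.

315°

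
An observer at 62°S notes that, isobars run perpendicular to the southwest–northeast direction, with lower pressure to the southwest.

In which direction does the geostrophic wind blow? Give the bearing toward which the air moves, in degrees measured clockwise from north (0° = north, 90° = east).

The pressure-gradient force points toward the southwest (bearing 225°).
Geostrophic balance: in the Southern Hemisphere the Coriolis force deflects motion to the left, so the geostrophic wind blows 90° to the left of the pressure-gradient force (low pressure on the right).
Rotating 225° by 90° counterclockwise gives 135° — the wind blows toward the southeast.

135°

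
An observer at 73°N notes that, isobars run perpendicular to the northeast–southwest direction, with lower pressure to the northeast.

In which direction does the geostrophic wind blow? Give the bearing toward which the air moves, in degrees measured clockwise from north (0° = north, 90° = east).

135°

The pressure-gradient force points toward the northeast (bearing 045°).
Geostrophic balance: in the Northern Hemisphere the Coriolis force deflects motion to the right, so the geostrophic wind blows 90° to the right of the pressure-gradient force (low pressure on the left).
Rotating 045° by 90° clockwise gives 135° — the wind blows toward the southeast.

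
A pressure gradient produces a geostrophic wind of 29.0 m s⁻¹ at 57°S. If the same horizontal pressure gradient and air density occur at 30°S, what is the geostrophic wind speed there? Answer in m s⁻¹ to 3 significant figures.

48.6 m s⁻¹

With the same pressure gradient and density, V_g ∝ 1/f ∝ 1/sin φ.
V₂ = V₁ · sin φ₁ / sin φ₂ = 29.0 × sin 57° / sin 30°
V₂ = 29.0 × 0.8387/0.5000 = 48.6 m s⁻¹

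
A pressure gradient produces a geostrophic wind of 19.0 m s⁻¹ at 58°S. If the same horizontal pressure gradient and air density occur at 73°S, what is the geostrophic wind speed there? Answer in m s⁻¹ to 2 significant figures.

With the same pressure gradient and density, V_g ∝ 1/f ∝ 1/sin φ.
V₂ = V₁ · sin φ₁ / sin φ₂ = 19.0 × sin 58° / sin 73°
V₂ = 19.0 × 0.8480/0.9563 = 17 m s⁻¹

17 m s⁻¹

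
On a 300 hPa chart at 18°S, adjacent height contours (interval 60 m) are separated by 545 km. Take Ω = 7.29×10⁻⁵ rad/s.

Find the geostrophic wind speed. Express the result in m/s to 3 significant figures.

Coriolis parameter at 18°S:
f = 2Ω sin φ = 2 × 7.29×10⁻⁵ × sin 18° = 4.51×10⁻⁵ s⁻¹
Height gradient: |∂Z/∂n| = 60 m / 545000 m = 1.10×10⁻⁴
On a pressure surface, geostrophic balance gives V_g = (g/f)|∂Z/∂n|:
V_g = 9.81 × 1.10×10⁻⁴ / 4.51×10⁻⁵ = 24.0 m/s

24.0 m/s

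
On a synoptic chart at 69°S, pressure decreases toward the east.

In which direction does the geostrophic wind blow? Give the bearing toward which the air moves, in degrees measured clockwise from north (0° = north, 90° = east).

The pressure-gradient force points toward the east (bearing 090°).
Geostrophic balance: in the Southern Hemisphere the Coriolis force deflects motion to the left, so the geostrophic wind blows 90° to the left of the pressure-gradient force (low pressure on the right).
Rotating 090° by 90° counterclockwise gives 000° — the wind blows toward the north.

000°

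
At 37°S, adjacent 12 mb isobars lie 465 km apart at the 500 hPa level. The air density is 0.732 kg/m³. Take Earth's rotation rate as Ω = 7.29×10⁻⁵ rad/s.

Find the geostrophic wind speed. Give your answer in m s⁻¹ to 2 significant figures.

40 m s⁻¹

Coriolis parameter at 37°S:
f = 2Ω sin φ = 2 × 7.29×10⁻⁵ × sin 37° = 8.77×10⁻⁵ s⁻¹
Pressure gradient: |∂P/∂n| = 1200 Pa / 465000 m = 2.58×10⁻³ Pa/m
Geostrophic balance (pressure-gradient force = Coriolis force):
V_g = (1/(fρ)) |∂P/∂n| = 2.58×10⁻³ / (8.77×10⁻⁵ × 0.732) = 40.2 m/s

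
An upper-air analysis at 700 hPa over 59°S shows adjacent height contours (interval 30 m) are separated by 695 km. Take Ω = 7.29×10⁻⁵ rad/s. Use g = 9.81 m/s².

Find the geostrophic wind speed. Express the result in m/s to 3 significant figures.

Coriolis parameter at 59°S:
f = 2Ω sin φ = 2 × 7.29×10⁻⁵ × sin 59° = 1.25×10⁻⁴ s⁻¹
Height gradient: |∂Z/∂n| = 30 m / 695000 m = 4.32×10⁻⁵
On a pressure surface, geostrophic balance gives V_g = (g/f)|∂Z/∂n|:
V_g = 9.81 × 4.32×10⁻⁵ / 1.25×10⁻⁴ = 3.39 m/s

3.39 m/s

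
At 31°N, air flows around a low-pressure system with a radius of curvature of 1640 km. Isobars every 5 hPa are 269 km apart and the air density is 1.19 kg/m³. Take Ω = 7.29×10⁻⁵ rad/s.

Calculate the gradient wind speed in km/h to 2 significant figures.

Coriolis parameter at 31°N:
f = 2Ω sin φ = 2 × 7.29×10⁻⁵ × sin 31° = 7.51×10⁻⁵ s⁻¹
Pressure gradient: |∂P/∂n| = 500 Pa / 269000 m = 1.86×10⁻³ Pa/m
Geostrophic speed: V_g = |∂P/∂n|/(fρ) = 1.86×10⁻³/(7.51×10⁻⁵ × 1.19) = 20.8 m/s
Around a low, centrifugal force acts outward with Coriolis, so pressure-gradient force balances both:
(1/ρ)|∂P/∂n| = fV + V²/R  →  V² + fR·V − fR·V_g = 0
With fR = 7.51×10⁻⁵ × 1640×10³ m = 123 m/s:
V = [−fR + √((fR)² + 4 fR V_g)]/2 = [−123 + √(123² + 4×123×20.8)]/2 = 18.1 m/s
Subgeostrophic (V < V_g = 20.8 m/s), as expected around a low.
Converting: 18.1 m/s × 3.6 = 65 km/h

65 km/h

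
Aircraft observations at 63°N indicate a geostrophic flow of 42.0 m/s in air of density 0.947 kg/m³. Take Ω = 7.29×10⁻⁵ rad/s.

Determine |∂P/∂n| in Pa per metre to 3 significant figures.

Coriolis parameter at 63°N:
f = 2Ω sin φ = 2 × 7.29×10⁻⁵ × sin 63° = 1.30×10⁻⁴ s⁻¹
Geostrophic balance rearranged: |∂P/∂n| = f ρ V_g
|∂P/∂n| = 1.30×10⁻⁴ × 0.947 × 42.0 = 5.17×10⁻³ Pa/m

5.17×10⁻³ Pa/m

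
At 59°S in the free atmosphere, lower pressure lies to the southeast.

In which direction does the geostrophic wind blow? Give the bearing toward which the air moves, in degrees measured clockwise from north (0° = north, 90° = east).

The pressure-gradient force points toward the southeast (bearing 135°).
Geostrophic balance: in the Southern Hemisphere the Coriolis force deflects motion to the left, so the geostrophic wind blows 90° to the left of the pressure-gradient force (low pressure on the right).
Rotating 135° by 90° counterclockwise gives 045° — the wind blows toward the northeast.

045°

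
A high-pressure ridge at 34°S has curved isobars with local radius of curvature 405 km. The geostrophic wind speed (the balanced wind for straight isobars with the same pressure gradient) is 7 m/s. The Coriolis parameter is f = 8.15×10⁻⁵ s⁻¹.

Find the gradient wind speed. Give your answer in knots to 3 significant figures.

Around a high, pressure-gradient force acts outward with centrifugal, so Coriolis balances both:
fV = (1/ρ)|∂P/∂n| + V²/R  →  V² − fR·V + fR·V_g = 0
With fR = 8.15×10⁻⁵ × 405×10³ m = 33.0 m/s:
V = [fR − √((fR)² − 4 fR V_g)]/2 = [33.0 − √(33.0² − 4×33.0×7)]/2 = 10.1 m/s
Supergeostrophic (V > V_g = 7 m/s), as expected around a high.
Converting: 10.1 m/s × 1.944 = 19.6 knots

19.6 knots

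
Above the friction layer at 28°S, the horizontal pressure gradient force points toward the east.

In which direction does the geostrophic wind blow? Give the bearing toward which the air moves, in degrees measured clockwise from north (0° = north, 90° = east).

The pressure-gradient force points toward the east (bearing 090°).
Geostrophic balance: in the Southern Hemisphere the Coriolis force deflects motion to the left, so the geostrophic wind blows 90° to the left of the pressure-gradient force (low pressure on the right).
Rotating 090° by 90° counterclockwise gives 000° — the wind blows toward the north.

000°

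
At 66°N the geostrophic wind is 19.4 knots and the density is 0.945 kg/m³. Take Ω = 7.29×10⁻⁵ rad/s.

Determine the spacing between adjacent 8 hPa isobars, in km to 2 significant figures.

Coriolis parameter at 66°N:
f = 2Ω sin φ = 2 × 7.29×10⁻⁵ × sin 66° = 1.33×10⁻⁴ s⁻¹
Wind speed in SI: 19.4 knots = 9.98 m/s
Geostrophic balance rearranged: |∂P/∂n| = f ρ V_g
|∂P/∂n| = 1.33×10⁻⁴ × 0.945 × 9.98 = 1.26×10⁻³ Pa/m
Isobar spacing: Δn = ΔP/|∂P/∂n| = 800 Pa / 1.26×10⁻³ Pa/m = 636840 m ≈ 640 km

640 km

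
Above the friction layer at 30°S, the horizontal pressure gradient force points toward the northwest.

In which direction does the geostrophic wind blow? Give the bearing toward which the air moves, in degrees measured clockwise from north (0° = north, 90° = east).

225°

The pressure-gradient force points toward the northwest (bearing 315°).
Geostrophic balance: in the Southern Hemisphere the Coriolis force deflects motion to the left, so the geostrophic wind blows 90° to the left of the pressure-gradient force (low pressure on the right).
Rotating 315° by 90° counterclockwise gives 225° — the wind blows toward the southwest.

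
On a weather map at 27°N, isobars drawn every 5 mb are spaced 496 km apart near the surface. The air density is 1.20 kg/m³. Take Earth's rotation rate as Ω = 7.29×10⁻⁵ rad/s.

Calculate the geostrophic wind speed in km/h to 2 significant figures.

Coriolis parameter at 27°N:
f = 2Ω sin φ = 2 × 7.29×10⁻⁵ × sin 27° = 6.62×10⁻⁵ s⁻¹
Pressure gradient: |∂P/∂n| = 500 Pa / 496000 m = 1.01×10⁻³ Pa/m
Geostrophic balance (pressure-gradient force = Coriolis force):
V_g = (1/(fρ)) |∂P/∂n| = 1.01×10⁻³ / (6.62×10⁻⁵ × 1.20) = 12.7 m/s
Converting: 12.7 m/s × 3.6 = 46 km/h

46 km/h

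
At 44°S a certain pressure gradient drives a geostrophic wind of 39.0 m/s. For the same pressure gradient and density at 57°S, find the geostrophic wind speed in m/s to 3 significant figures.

32.3 m/s

With the same pressure gradient and density, V_g ∝ 1/f ∝ 1/sin φ.
V₂ = V₁ · sin φ₁ / sin φ₂ = 39.0 × sin 44° / sin 57°
V₂ = 39.0 × 0.6947/0.8387 = 32.3 m/s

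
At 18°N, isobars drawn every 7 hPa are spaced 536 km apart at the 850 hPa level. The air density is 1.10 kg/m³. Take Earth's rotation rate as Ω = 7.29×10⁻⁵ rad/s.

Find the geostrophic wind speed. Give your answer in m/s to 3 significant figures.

26.4 m/s

Coriolis parameter at 18°N:
f = 2Ω sin φ = 2 × 7.29×10⁻⁵ × sin 18° = 4.51×10⁻⁵ s⁻¹
Pressure gradient: |∂P/∂n| = 700 Pa / 536000 m = 1.31×10⁻³ Pa/m
Geostrophic balance (pressure-gradient force = Coriolis force):
V_g = (1/(fρ)) |∂P/∂n| = 1.31×10⁻³ / (4.51×10⁻⁵ × 1.10) = 26.4 m/s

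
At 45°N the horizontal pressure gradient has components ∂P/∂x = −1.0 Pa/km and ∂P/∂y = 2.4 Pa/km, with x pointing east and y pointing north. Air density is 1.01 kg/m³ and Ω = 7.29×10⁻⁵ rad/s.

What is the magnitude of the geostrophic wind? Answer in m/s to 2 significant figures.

Coriolis parameter at 45°N:
f = 2Ω sin φ = 2 × 7.29×10⁻⁵ × sin 45° = 1.03×10⁻⁴ s⁻¹
Component geostrophic relations (x east, y north):
u_g = −(1/(fρ)) ∂P/∂y,  v_g = (1/(fρ)) ∂P/∂x
u_g = −(2.4×10⁻³)/(1.03×10⁻⁴ × 1.01) = −23.0 m/s;  v_g = (−1.0×10⁻³)/(1.03×10⁻⁴ × 1.01) = −9.60 m/s
|V_g| = √(u_g² + v_g²) = 25.0 m/s

25 m/s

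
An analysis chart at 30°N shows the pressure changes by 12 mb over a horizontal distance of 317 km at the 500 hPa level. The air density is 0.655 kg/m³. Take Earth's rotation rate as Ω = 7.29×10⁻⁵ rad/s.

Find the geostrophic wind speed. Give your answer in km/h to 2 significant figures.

290 km/h

Coriolis parameter at 30°N:
f = 2Ω sin φ = 2 × 7.29×10⁻⁵ × sin 30° = 7.29×10⁻⁵ s⁻¹
Pressure gradient: |∂P/∂n| = 1200 Pa / 317000 m = 3.79×10⁻³ Pa/m
Geostrophic balance (pressure-gradient force = Coriolis force):
V_g = (1/(fρ)) |∂P/∂n| = 3.79×10⁻³ / (7.29×10⁻⁵ × 0.655) = 79.3 m/s
Converting: 79.3 m/s × 3.6 = 290 km/h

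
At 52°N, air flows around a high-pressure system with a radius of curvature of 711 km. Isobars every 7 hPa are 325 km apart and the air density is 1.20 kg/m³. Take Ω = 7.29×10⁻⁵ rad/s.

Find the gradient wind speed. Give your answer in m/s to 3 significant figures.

21.0 m/s

Coriolis parameter at 52°N:
f = 2Ω sin φ = 2 × 7.29×10⁻⁵ × sin 52° = 1.15×10⁻⁴ s⁻¹
Pressure gradient: |∂P/∂n| = 700 Pa / 325000 m = 2.15×10⁻³ Pa/m
Geostrophic speed: V_g = |∂P/∂n|/(fρ) = 2.15×10⁻³/(1.15×10⁻⁴ × 1.20) = 15.6 m/s
Around a high, pressure-gradient force acts outward with centrifugal, so Coriolis balances both:
fV = (1/ρ)|∂P/∂n| + V²/R  →  V² − fR·V + fR·V_g = 0
With fR = 1.15×10⁻⁴ × 711×10³ m = 81.7 m/s:
V = [fR − √((fR)² − 4 fR V_g)]/2 = [81.7 − √(81.7² − 4×81.7×15.6)]/2 = 21 m/s
Supergeostrophic (V > V_g = 15.6 m/s), as expected around a high.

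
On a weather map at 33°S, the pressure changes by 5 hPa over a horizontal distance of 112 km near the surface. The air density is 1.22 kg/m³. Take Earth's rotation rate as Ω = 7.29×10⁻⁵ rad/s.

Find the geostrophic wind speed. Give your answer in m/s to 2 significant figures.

Coriolis parameter at 33°S:
f = 2Ω sin φ = 2 × 7.29×10⁻⁵ × sin 33° = 7.94×10⁻⁵ s⁻¹
Pressure gradient: |∂P/∂n| = 500 Pa / 112000 m = 4.46×10⁻³ Pa/m
Geostrophic balance (pressure-gradient force = Coriolis force):
V_g = (1/(fρ)) |∂P/∂n| = 4.46×10⁻³ / (7.94×10⁻⁵ × 1.22) = 46.1 m/s

46 m/s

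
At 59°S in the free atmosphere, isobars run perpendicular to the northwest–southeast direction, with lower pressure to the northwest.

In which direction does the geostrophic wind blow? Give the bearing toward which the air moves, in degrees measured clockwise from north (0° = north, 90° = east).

225°

The pressure-gradient force points toward the northwest (bearing 315°).
Geostrophic balance: in the Southern Hemisphere the Coriolis force deflects motion to the left, so the geostrophic wind blows 90° to the left of the pressure-gradient force (low pressure on the right).
Rotating 315° by 90° counterclockwise gives 225° — the wind blows toward the southwest.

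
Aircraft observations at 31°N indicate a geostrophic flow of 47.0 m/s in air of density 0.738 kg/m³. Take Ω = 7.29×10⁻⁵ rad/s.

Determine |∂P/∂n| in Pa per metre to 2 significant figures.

2.6×10⁻³ Pa/m

Coriolis parameter at 31°N:
f = 2Ω sin φ = 2 × 7.29×10⁻⁵ × sin 31° = 7.51×10⁻⁵ s⁻¹
Geostrophic balance rearranged: |∂P/∂n| = f ρ V_g
|∂P/∂n| = 7.51×10⁻⁵ × 0.738 × 47.0 = 2.60×10⁻³ Pa/m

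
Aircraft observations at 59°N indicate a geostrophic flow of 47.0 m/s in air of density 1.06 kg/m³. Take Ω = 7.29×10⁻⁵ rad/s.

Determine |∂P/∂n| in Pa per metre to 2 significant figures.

6.2×10⁻³ Pa/m

Coriolis parameter at 59°N:
f = 2Ω sin φ = 2 × 7.29×10⁻⁵ × sin 59° = 1.25×10⁻⁴ s⁻¹
Geostrophic balance rearranged: |∂P/∂n| = f ρ V_g
|∂P/∂n| = 1.25×10⁻⁴ × 1.06 × 47.0 = 6.23×10⁻³ Pa/m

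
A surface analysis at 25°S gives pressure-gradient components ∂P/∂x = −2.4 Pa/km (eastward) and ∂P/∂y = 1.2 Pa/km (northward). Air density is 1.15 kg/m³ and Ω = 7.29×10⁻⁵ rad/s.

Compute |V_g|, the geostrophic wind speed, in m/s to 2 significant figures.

38 m/s

Coriolis parameter at 25°S:
f = 2Ω sin φ = 2 × 7.29×10⁻⁵ × sin 25° = 6.16×10⁻⁵ s⁻¹
In the Southern Hemisphere f is negative: f = −6.16×10⁻⁵ s⁻¹.
Component geostrophic relations (x east, y north):
u_g = −(1/(fρ)) ∂P/∂y,  v_g = (1/(fρ)) ∂P/∂x
u_g = −(1.2×10⁻³)/(−6.16×10⁻⁵ × 1.15) = 16.9 m/s;  v_g = (−2.4×10⁻³)/(−6.16×10⁻⁵ × 1.15) = 33.9 m/s
|V_g| = √(u_g² + v_g²) = 37.9 m/s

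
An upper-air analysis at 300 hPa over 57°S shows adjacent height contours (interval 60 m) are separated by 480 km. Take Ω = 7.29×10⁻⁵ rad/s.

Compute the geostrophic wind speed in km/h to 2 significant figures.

Coriolis parameter at 57°S:
f = 2Ω sin φ = 2 × 7.29×10⁻⁵ × sin 57° = 1.22×10⁻⁴ s⁻¹
Height gradient: |∂Z/∂n| = 60 m / 480000 m = 1.25×10⁻⁴
On a pressure surface, geostrophic balance gives V_g = (g/f)|∂Z/∂n|:
V_g = 9.81 × 1.25×10⁻⁴ / 1.22×10⁻⁴ = 10.0 m/s
Converting: 10.0 m/s × 3.6 = 36 km/h

36 km/h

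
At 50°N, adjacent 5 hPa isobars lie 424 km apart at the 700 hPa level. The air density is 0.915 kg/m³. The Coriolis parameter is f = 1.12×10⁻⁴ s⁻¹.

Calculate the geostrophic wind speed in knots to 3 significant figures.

22.4 knots

Pressure gradient: |∂P/∂n| = 500 Pa / 424000 m = 1.18×10⁻³ Pa/m
Geostrophic balance (pressure-gradient force = Coriolis force):
V_g = (1/(fρ)) |∂P/∂n| = 1.18×10⁻³ / (1.12×10⁻⁴ × 0.915) = 11.5 m/s
Converting: 11.5 m/s × 1.944 = 22.4 knots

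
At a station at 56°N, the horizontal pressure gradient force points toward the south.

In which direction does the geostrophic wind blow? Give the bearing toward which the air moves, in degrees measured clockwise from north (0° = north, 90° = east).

The pressure-gradient force points toward the south (bearing 180°).
Geostrophic balance: in the Northern Hemisphere the Coriolis force deflects motion to the right, so the geostrophic wind blows 90° to the right of the pressure-gradient force (low pressure on the left).
Rotating 180° by 90° clockwise gives 270° — the wind blows toward the west.

270°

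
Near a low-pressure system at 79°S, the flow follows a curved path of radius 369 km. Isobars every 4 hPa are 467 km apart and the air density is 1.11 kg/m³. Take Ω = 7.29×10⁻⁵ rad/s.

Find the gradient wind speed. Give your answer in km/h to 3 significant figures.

Coriolis parameter at 79°S:
f = 2Ω sin φ = 2 × 7.29×10⁻⁵ × sin 79° = 1.43×10⁻⁴ s⁻¹
Pressure gradient: |∂P/∂n| = 400 Pa / 467000 m = 8.57×10⁻⁴ Pa/m
Geostrophic speed: V_g = |∂P/∂n|/(fρ) = 8.57×10⁻⁴/(1.43×10⁻⁴ × 1.11) = 5.39 m/s
Around a low, centrifugal force acts outward with Coriolis, so pressure-gradient force balances both:
(1/ρ)|∂P/∂n| = fV + V²/R  →  V² + fR·V − fR·V_g = 0
With fR = 1.43×10⁻⁴ × 369×10³ m = 52.8 m/s:
V = [−fR + √((fR)² + 4 fR V_g)]/2 = [−52.8 + √(52.8² + 4×52.8×5.39)]/2 = 4.93 m/s
Subgeostrophic (V < V_g = 5.39 m/s), as expected around a low.
Converting: 4.93 m/s × 3.6 = 17.8 km/h

17.8 km/h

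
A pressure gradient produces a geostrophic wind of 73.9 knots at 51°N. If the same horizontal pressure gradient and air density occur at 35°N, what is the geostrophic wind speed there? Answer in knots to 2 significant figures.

100 knots

With the same pressure gradient and density, V_g ∝ 1/f ∝ 1/sin φ.
V₂ = V₁ · sin φ₁ / sin φ₂ = 73.9 × sin 51° / sin 35°
V₂ = 73.9 × 0.7771/0.5736 = 100 knots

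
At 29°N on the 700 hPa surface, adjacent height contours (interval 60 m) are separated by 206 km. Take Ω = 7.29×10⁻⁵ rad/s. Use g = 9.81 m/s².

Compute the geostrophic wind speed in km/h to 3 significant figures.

146 km/h

Coriolis parameter at 29°N:
f = 2Ω sin φ = 2 × 7.29×10⁻⁵ × sin 29° = 7.07×10⁻⁵ s⁻¹
Height gradient: |∂Z/∂n| = 60 m / 206000 m = 2.91×10⁻⁴
On a pressure surface, geostrophic balance gives V_g = (g/f)|∂Z/∂n|:
V_g = 9.81 × 2.91×10⁻⁴ / 7.07×10⁻⁵ = 40.4 m/s
Converting: 40.4 m/s × 3.6 = 146 km/h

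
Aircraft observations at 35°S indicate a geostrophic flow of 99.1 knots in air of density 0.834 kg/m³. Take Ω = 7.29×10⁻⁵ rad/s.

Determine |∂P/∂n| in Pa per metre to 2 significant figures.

3.6×10⁻³ Pa/m

Coriolis parameter at 35°S:
f = 2Ω sin φ = 2 × 7.29×10⁻⁵ × sin 35° = 8.36×10⁻⁵ s⁻¹
Wind speed in SI: 99.1 knots = 51.0 m/s
Geostrophic balance rearranged: |∂P/∂n| = f ρ V_g
|∂P/∂n| = 8.36×10⁻⁵ × 0.834 × 51.0 = 3.56×10⁻³ Pa/m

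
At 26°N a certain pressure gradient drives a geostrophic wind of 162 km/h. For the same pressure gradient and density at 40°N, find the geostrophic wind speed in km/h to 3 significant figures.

With the same pressure gradient and density, V_g ∝ 1/f ∝ 1/sin φ.
V₂ = V₁ · sin φ₁ / sin φ₂ = 162 × sin 26° / sin 40°
V₂ = 162 × 0.4384/0.6428 = 110 km/h

110 km/h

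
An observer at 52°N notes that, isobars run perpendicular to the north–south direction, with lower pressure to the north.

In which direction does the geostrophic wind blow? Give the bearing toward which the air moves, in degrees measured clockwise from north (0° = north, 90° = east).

090°

The pressure-gradient force points toward the north (bearing 000°).
Geostrophic balance: in the Northern Hemisphere the Coriolis force deflects motion to the right, so the geostrophic wind blows 90° to the right of the pressure-gradient force (low pressure on the left).
Rotating 000° by 90° clockwise gives 090° — the wind blows toward the east.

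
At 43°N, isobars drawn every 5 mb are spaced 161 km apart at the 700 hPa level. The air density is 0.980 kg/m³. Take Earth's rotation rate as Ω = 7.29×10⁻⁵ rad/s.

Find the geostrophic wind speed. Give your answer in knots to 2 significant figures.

Coriolis parameter at 43°N:
f = 2Ω sin φ = 2 × 7.29×10⁻⁵ × sin 43° = 9.94×10⁻⁵ s⁻¹
Pressure gradient: |∂P/∂n| = 500 Pa / 161000 m = 3.11×10⁻³ Pa/m
Geostrophic balance (pressure-gradient force = Coriolis force):
V_g = (1/(fρ)) |∂P/∂n| = 3.11×10⁻³ / (9.94×10⁻⁵ × 0.980) = 31.9 m/s
Converting: 31.9 m/s × 1.944 = 62 knots

62 knots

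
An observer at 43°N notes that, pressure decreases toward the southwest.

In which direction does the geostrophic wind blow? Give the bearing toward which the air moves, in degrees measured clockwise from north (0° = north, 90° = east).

315°

The pressure-gradient force points toward the southwest (bearing 225°).
Geostrophic balance: in the Northern Hemisphere the Coriolis force deflects motion to the right, so the geostrophic wind blows 90° to the right of the pressure-gradient force (low pressure on the left).
Rotating 225° by 90° clockwise gives 315° — the wind blows toward the northwest.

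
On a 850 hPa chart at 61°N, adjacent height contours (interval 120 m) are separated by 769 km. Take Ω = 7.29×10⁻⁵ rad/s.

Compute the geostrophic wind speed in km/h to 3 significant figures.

Coriolis parameter at 61°N:
f = 2Ω sin φ = 2 × 7.29×10⁻⁵ × sin 61° = 1.28×10⁻⁴ s⁻¹
Height gradient: |∂Z/∂n| = 120 m / 769000 m = 1.56×10⁻⁴
On a pressure surface, geostrophic balance gives V_g = (g/f)|∂Z/∂n|:
V_g = 9.81 × 1.56×10⁻⁴ / 1.28×10⁻⁴ = 12.0 m/s
Converting: 12.0 m/s × 3.6 = 43.2 km/h

43.2 km/h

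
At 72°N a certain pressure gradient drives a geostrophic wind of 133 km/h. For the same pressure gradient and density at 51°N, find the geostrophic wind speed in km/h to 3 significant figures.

163 km/h

With the same pressure gradient and density, V_g ∝ 1/f ∝ 1/sin φ.
V₂ = V₁ · sin φ₁ / sin φ₂ = 133 × sin 72° / sin 51°
V₂ = 133 × 0.9511/0.7771 = 163 km/h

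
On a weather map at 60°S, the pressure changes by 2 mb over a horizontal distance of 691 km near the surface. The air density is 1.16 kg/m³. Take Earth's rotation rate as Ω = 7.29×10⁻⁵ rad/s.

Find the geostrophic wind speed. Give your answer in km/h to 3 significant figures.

Coriolis parameter at 60°S:
f = 2Ω sin φ = 2 × 7.29×10⁻⁵ × sin 60° = 1.26×10⁻⁴ s⁻¹
Pressure gradient: |∂P/∂n| = 200 Pa / 691000 m = 2.89×10⁻⁴ Pa/m
Geostrophic balance (pressure-gradient force = Coriolis force):
V_g = (1/(fρ)) |∂P/∂n| = 2.89×10⁻⁴ / (1.26×10⁻⁴ × 1.16) = 1.98 m/s
Converting: 1.98 m/s × 3.6 = 7.11 km/h

7.11 km/h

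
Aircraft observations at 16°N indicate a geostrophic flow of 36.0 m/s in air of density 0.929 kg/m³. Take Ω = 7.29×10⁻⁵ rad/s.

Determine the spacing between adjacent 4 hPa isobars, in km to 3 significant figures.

Coriolis parameter at 16°N:
f = 2Ω sin φ = 2 × 7.29×10⁻⁵ × sin 16° = 4.02×10⁻⁵ s⁻¹
Geostrophic balance rearranged: |∂P/∂n| = f ρ V_g
|∂P/∂n| = 4.02×10⁻⁵ × 0.929 × 36.0 = 1.34×10⁻³ Pa/m
Isobar spacing: Δn = ΔP/|∂P/∂n| = 400 Pa / 1.34×10⁻³ Pa/m = 297609 m ≈ 298 km

298 km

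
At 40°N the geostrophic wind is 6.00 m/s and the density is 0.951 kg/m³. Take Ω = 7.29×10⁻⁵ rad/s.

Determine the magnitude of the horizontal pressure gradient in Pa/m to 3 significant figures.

Coriolis parameter at 40°N:
f = 2Ω sin φ = 2 × 7.29×10⁻⁵ × sin 40° = 9.37×10⁻⁵ s⁻¹
Geostrophic balance rearranged: |∂P/∂n| = f ρ V_g
|∂P/∂n| = 9.37×10⁻⁵ × 0.951 × 6.00 = 5.35×10⁻⁴ Pa/m

5.35×10⁻⁴ Pa/m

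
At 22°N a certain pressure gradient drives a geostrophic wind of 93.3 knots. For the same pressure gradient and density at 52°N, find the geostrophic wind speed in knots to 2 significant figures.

With the same pressure gradient and density, V_g ∝ 1/f ∝ 1/sin φ.
V₂ = V₁ · sin φ₁ / sin φ₂ = 93.3 × sin 22° / sin 52°
V₂ = 93.3 × 0.3746/0.7880 = 44 knots

44 knots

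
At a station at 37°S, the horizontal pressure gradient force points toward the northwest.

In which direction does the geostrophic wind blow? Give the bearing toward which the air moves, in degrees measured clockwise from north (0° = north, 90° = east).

225°

The pressure-gradient force points toward the northwest (bearing 315°).
Geostrophic balance: in the Southern Hemisphere the Coriolis force deflects motion to the left, so the geostrophic wind blows 90° to the left of the pressure-gradient force (low pressure on the right).
Rotating 315° by 90° counterclockwise gives 225° — the wind blows toward the southwest.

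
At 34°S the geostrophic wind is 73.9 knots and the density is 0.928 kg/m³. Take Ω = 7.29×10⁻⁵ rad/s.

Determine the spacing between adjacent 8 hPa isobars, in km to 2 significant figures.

280 km

Coriolis parameter at 34°S:
f = 2Ω sin φ = 2 × 7.29×10⁻⁵ × sin 34° = 8.15×10⁻⁵ s⁻¹
Wind speed in SI: 73.9 knots = 38.0 m/s
Geostrophic balance rearranged: |∂P/∂n| = f ρ V_g
|∂P/∂n| = 8.15×10⁻⁵ × 0.928 × 38.0 = 2.88×10⁻³ Pa/m
Isobar spacing: Δn = ΔP/|∂P/∂n| = 800 Pa / 2.88×10⁻³ Pa/m = 278125 m ≈ 280 km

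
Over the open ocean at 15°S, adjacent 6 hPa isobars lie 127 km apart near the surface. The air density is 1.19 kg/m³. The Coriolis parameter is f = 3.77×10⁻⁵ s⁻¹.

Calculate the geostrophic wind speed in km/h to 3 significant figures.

Pressure gradient: |∂P/∂n| = 600 Pa / 127000 m = 4.72×10⁻³ Pa/m
Geostrophic balance (pressure-gradient force = Coriolis force):
V_g = (1/(fρ)) |∂P/∂n| = 4.72×10⁻³ / (3.77×10⁻⁵ × 1.19) = 105 m/s
Converting: 105 m/s × 3.6 = 379 km/h

379 km/h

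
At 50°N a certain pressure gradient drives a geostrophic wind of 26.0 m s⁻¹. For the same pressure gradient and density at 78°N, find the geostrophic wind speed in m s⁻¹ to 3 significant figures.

With the same pressure gradient and density, V_g ∝ 1/f ∝ 1/sin φ.
V₂ = V₁ · sin φ₁ / sin φ₂ = 26.0 × sin 50° / sin 78°
V₂ = 26.0 × 0.7660/0.9781 = 20.4 m s⁻¹

20.4 m s⁻¹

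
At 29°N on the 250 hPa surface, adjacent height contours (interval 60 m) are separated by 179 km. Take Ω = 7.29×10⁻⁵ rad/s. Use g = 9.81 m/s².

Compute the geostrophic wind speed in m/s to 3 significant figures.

Coriolis parameter at 29°N:
f = 2Ω sin φ = 2 × 7.29×10⁻⁵ × sin 29° = 7.07×10⁻⁵ s⁻¹
Height gradient: |∂Z/∂n| = 60 m / 179000 m = 3.35×10⁻⁴
On a pressure surface, geostrophic balance gives V_g = (g/f)|∂Z/∂n|:
V_g = 9.81 × 3.35×10⁻⁴ / 7.07×10⁻⁵ = 46.5 m/s

46.5 m/s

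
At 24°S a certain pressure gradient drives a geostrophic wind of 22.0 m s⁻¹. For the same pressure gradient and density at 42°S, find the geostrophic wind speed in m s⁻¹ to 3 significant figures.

With the same pressure gradient and density, V_g ∝ 1/f ∝ 1/sin φ.
V₂ = V₁ · sin φ₁ / sin φ₂ = 22.0 × sin 24° / sin 42°
V₂ = 22.0 × 0.4067/0.6691 = 13.4 m s⁻¹

13.4 m s⁻¹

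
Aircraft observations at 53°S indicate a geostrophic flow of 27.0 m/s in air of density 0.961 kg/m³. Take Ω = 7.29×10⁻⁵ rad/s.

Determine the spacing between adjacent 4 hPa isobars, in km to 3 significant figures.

Coriolis parameter at 53°S:
f = 2Ω sin φ = 2 × 7.29×10⁻⁵ × sin 53° = 1.16×10⁻⁴ s⁻¹
Geostrophic balance rearranged: |∂P/∂n| = f ρ V_g
|∂P/∂n| = 1.16×10⁻⁴ × 0.961 × 27.0 = 3.02×10⁻³ Pa/m
Isobar spacing: Δn = ΔP/|∂P/∂n| = 400 Pa / 3.02×10⁻³ Pa/m = 132394 m ≈ 132 km

132 km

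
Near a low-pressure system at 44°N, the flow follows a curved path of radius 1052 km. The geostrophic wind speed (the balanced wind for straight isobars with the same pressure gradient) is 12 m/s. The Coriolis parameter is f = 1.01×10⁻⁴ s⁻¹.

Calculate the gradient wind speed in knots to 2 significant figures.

Around a low, centrifugal force acts outward with Coriolis, so pressure-gradient force balances both:
(1/ρ)|∂P/∂n| = fV + V²/R  →  V² + fR·V − fR·V_g = 0
With fR = 1.01×10⁻⁴ × 1052×10³ m = 106 m/s:
V = [−fR + √((fR)² + 4 fR V_g)]/2 = [−106 + √(106² + 4×106×12)]/2 = 10.9 m/s
Subgeostrophic (V < V_g = 12 m/s), as expected around a low.
Converting: 10.9 m/s × 1.944 = 21 knots

21 knots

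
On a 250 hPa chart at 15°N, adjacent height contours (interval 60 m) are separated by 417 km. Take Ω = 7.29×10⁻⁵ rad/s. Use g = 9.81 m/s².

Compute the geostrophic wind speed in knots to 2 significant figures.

73 knots

Coriolis parameter at 15°N:
f = 2Ω sin φ = 2 × 7.29×10⁻⁵ × sin 15° = 3.77×10⁻⁵ s⁻¹
Height gradient: |∂Z/∂n| = 60 m / 417000 m = 1.44×10⁻⁴
On a pressure surface, geostrophic balance gives V_g = (g/f)|∂Z/∂n|:
V_g = 9.81 × 1.44×10⁻⁴ / 3.77×10⁻⁵ = 37.4 m/s
Converting: 37.4 m/s × 1.944 = 73 knots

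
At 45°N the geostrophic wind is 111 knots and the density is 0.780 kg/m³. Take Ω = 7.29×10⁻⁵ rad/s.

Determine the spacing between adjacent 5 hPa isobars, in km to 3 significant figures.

109 km

Coriolis parameter at 45°N:
f = 2Ω sin φ = 2 × 7.29×10⁻⁵ × sin 45° = 1.03×10⁻⁴ s⁻¹
Wind speed in SI: 111 knots = 57.1 m/s
Geostrophic balance rearranged: |∂P/∂n| = f ρ V_g
|∂P/∂n| = 1.03×10⁻⁴ × 0.780 × 57.1 = 4.59×10⁻³ Pa/m
Isobar spacing: Δn = ΔP/|∂P/∂n| = 500 Pa / 4.59×10⁻³ Pa/m = 108886 m ≈ 109 km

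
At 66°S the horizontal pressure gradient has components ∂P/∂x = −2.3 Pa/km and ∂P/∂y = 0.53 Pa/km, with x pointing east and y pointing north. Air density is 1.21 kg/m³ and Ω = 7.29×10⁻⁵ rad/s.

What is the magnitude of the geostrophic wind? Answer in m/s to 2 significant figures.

Coriolis parameter at 66°S:
f = 2Ω sin φ = 2 × 7.29×10⁻⁵ × sin 66° = 1.33×10⁻⁴ s⁻¹
In the Southern Hemisphere f is negative: f = −1.33×10⁻⁴ s⁻¹.
Component geostrophic relations (x east, y north):
u_g = −(1/(fρ)) ∂P/∂y,  v_g = (1/(fρ)) ∂P/∂x
u_g = −(0.53×10⁻³)/(−1.33×10⁻⁴ × 1.21) = 3.29 m/s;  v_g = (−2.3×10⁻³)/(−1.33×10⁻⁴ × 1.21) = 14.3 m/s
|V_g| = √(u_g² + v_g²) = 14.6 m/s

15 m/s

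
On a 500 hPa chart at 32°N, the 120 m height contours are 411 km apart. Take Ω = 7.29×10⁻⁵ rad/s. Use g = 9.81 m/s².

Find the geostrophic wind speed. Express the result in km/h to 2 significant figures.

130 km/h

Coriolis parameter at 32°N:
f = 2Ω sin φ = 2 × 7.29×10⁻⁵ × sin 32° = 7.73×10⁻⁵ s⁻¹
Height gradient: |∂Z/∂n| = 120 m / 411000 m = 2.92×10⁻⁴
On a pressure surface, geostrophic balance gives V_g = (g/f)|∂Z/∂n|:
V_g = 9.81 × 2.92×10⁻⁴ / 7.73×10⁻⁵ = 37.1 m/s
Converting: 37.1 m/s × 3.6 = 130 km/h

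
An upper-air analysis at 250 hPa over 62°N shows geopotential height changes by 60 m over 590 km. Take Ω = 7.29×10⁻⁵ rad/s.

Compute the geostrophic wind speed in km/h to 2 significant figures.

28 km/h

Coriolis parameter at 62°N:
f = 2Ω sin φ = 2 × 7.29×10⁻⁵ × sin 62° = 1.29×10⁻⁴ s⁻¹
Height gradient: |∂Z/∂n| = 60 m / 590000 m = 1.02×10⁻⁴
On a pressure surface, geostrophic balance gives V_g = (g/f)|∂Z/∂n|:
V_g = 9.81 × 1.02×10⁻⁴ / 1.29×10⁻⁴ = 7.75 m/s
Converting: 7.75 m/s × 3.6 = 28 km/h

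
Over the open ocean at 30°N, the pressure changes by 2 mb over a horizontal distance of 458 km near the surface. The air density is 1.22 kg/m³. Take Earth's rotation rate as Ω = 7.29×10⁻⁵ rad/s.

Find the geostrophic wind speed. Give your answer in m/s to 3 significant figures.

Coriolis parameter at 30°N:
f = 2Ω sin φ = 2 × 7.29×10⁻⁵ × sin 30° = 7.29×10⁻⁵ s⁻¹
Pressure gradient: |∂P/∂n| = 200 Pa / 458000 m = 4.37×10⁻⁴ Pa/m
Geostrophic balance (pressure-gradient force = Coriolis force):
V_g = (1/(fρ)) |∂P/∂n| = 4.37×10⁻⁴ / (7.29×10⁻⁵ × 1.22) = 4.91 m/s

4.91 m/s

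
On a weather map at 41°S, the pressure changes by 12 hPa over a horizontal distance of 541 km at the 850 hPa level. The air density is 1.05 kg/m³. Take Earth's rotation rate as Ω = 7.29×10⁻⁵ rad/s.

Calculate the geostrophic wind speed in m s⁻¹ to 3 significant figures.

22.1 m s⁻¹

Coriolis parameter at 41°S:
f = 2Ω sin φ = 2 × 7.29×10⁻⁵ × sin 41° = 9.57×10⁻⁵ s⁻¹
Pressure gradient: |∂P/∂n| = 1200 Pa / 541000 m = 2.22×10⁻³ Pa/m
Geostrophic balance (pressure-gradient force = Coriolis force):
V_g = (1/(fρ)) |∂P/∂n| = 2.22×10⁻³ / (9.57×10⁻⁵ × 1.05) = 22.1 m/s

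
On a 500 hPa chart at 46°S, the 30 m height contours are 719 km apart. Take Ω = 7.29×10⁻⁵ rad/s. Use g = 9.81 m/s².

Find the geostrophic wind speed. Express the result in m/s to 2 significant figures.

Coriolis parameter at 46°S:
f = 2Ω sin φ = 2 × 7.29×10⁻⁵ × sin 46° = 1.05×10⁻⁴ s⁻¹
Height gradient: |∂Z/∂n| = 30 m / 719000 m = 4.17×10⁻⁵
On a pressure surface, geostrophic balance gives V_g = (g/f)|∂Z/∂n|:
V_g = 9.81 × 4.17×10⁻⁵ / 1.05×10⁻⁴ = 3.90 m/s

3.9 m/s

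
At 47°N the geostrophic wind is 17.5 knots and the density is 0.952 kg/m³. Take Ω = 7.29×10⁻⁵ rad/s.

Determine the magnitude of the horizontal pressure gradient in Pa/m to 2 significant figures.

Coriolis parameter at 47°N:
f = 2Ω sin φ = 2 × 7.29×10⁻⁵ × sin 47° = 1.07×10⁻⁴ s⁻¹
Wind speed in SI: 17.5 knots = 9.00 m/s
Geostrophic balance rearranged: |∂P/∂n| = f ρ V_g
|∂P/∂n| = 1.07×10⁻⁴ × 0.952 × 9.00 = 9.14×10⁻⁴ Pa/m

9.1×10⁻⁴ Pa/m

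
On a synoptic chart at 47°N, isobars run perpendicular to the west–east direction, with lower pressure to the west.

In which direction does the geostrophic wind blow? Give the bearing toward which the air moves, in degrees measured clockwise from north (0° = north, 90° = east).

000°

The pressure-gradient force points toward the west (bearing 270°).
Geostrophic balance: in the Northern Hemisphere the Coriolis force deflects motion to the right, so the geostrophic wind blows 90° to the right of the pressure-gradient force (low pressure on the left).
Rotating 270° by 90° clockwise gives 000° — the wind blows toward the north.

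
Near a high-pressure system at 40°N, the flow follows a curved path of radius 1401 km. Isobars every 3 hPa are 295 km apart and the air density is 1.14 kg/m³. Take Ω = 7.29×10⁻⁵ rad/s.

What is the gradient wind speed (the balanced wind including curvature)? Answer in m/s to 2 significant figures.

10 m/s

Coriolis parameter at 40°N:
f = 2Ω sin φ = 2 × 7.29×10⁻⁵ × sin 40° = 9.37×10⁻⁵ s⁻¹
Pressure gradient: |∂P/∂n| = 300 Pa / 295000 m = 1.02×10⁻³ Pa/m
Geostrophic speed: V_g = |∂P/∂n|/(fρ) = 1.02×10⁻³/(9.37×10⁻⁵ × 1.14) = 9.52 m/s
Around a high, pressure-gradient force acts outward with centrifugal, so Coriolis balances both:
fV = (1/ρ)|∂P/∂n| + V²/R  →  V² − fR·V + fR·V_g = 0
With fR = 9.37×10⁻⁵ × 1401×10³ m = 131 m/s:
V = [fR − √((fR)² − 4 fR V_g)]/2 = [131 − √(131² − 4×131×9.52)]/2 = 10.3 m/s
Supergeostrophic (V > V_g = 9.52 m/s), as expected around a high.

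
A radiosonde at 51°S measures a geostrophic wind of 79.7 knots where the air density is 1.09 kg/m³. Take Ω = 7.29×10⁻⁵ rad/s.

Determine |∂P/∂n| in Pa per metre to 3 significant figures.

Coriolis parameter at 51°S:
f = 2Ω sin φ = 2 × 7.29×10⁻⁵ × sin 51° = 1.13×10⁻⁴ s⁻¹
Wind speed in SI: 79.7 knots = 41.0 m/s
Geostrophic balance rearranged: |∂P/∂n| = f ρ V_g
|∂P/∂n| = 1.13×10⁻⁴ × 1.09 × 41.0 = 5.06×10⁻³ Pa/m

5.06×10⁻³ Pa/m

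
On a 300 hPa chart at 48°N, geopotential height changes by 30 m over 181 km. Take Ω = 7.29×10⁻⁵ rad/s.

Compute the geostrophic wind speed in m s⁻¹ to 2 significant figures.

15 m s⁻¹

Coriolis parameter at 48°N:
f = 2Ω sin φ = 2 × 7.29×10⁻⁵ × sin 48° = 1.08×10⁻⁴ s⁻¹
Height gradient: |∂Z/∂n| = 30 m / 181000 m = 1.66×10⁻⁴
On a pressure surface, geostrophic balance gives V_g = (g/f)|∂Z/∂n|:
V_g = 9.81 × 1.66×10⁻⁴ / 1.08×10⁻⁴ = 15.0 m/s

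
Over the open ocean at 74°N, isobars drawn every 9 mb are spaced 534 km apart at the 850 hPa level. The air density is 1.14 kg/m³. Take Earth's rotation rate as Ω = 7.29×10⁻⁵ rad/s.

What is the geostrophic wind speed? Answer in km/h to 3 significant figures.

Coriolis parameter at 74°N:
f = 2Ω sin φ = 2 × 7.29×10⁻⁵ × sin 74° = 1.40×10⁻⁴ s⁻¹
Pressure gradient: |∂P/∂n| = 900 Pa / 534000 m = 1.69×10⁻³ Pa/m
Geostrophic balance (pressure-gradient force = Coriolis force):
V_g = (1/(fρ)) |∂P/∂n| = 1.69×10⁻³ / (1.40×10⁻⁴ × 1.14) = 10.5 m/s
Converting: 10.5 m/s × 3.6 = 38.0 km/h

38.0 km/h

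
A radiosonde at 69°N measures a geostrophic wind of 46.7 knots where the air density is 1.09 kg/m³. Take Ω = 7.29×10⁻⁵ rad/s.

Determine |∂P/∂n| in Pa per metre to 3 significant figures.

Coriolis parameter at 69°N:
f = 2Ω sin φ = 2 × 7.29×10⁻⁵ × sin 69° = 1.36×10⁻⁴ s⁻¹
Wind speed in SI: 46.7 knots = 24.0 m/s
Geostrophic balance rearranged: |∂P/∂n| = f ρ V_g
|∂P/∂n| = 1.36×10⁻⁴ × 1.09 × 24.0 = 3.56×10⁻³ Pa/m

3.56×10⁻³ Pa/m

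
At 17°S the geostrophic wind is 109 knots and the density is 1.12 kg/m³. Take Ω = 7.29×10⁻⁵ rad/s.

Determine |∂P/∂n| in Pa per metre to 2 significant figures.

Coriolis parameter at 17°S:
f = 2Ω sin φ = 2 × 7.29×10⁻⁵ × sin 17° = 4.26×10⁻⁵ s⁻¹
Wind speed in SI: 109 knots = 56.1 m/s
Geostrophic balance rearranged: |∂P/∂n| = f ρ V_g
|∂P/∂n| = 4.26×10⁻⁵ × 1.12 × 56.1 = 2.68×10⁻³ Pa/m

2.7×10⁻³ Pa/m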